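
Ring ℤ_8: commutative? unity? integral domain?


ℤ_8 is a commutative ring with unity 1; 8 = 2×4 is composite, so 2·4 ≡ 0 gives zero divisors (not an integral domain)
Commutative: Yes
Integral domain: No
Has unity: Yes

ℤ_8: Commutative=Yes, Unity=Yes


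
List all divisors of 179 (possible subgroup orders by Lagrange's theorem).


Lagrange's theorem: |H| divides |G|
|G| = 179
Divisors of 179: 1, 179

Possible subgroup orders: {1, 179}


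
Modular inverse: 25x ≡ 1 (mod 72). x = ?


Use the extended Euclidean algorithm to write 1 = 25·s + 72·t; then s mod 72 is the inverse.
Euclidean algorithm:
  25 = 0·72 + 25
  72 = 2·25 + 22
  25 = 1·22 + 3
  22 = 7·3 + 1
  3 = 3·1 + 0
gcd(25,72) = 1
Back-substitution gives: 25·(-23) + 72·(8) = 1
So 25⁻¹ ≡ -23 ≡ 49 (mod 72)
Check: 25 × 49 = 1225 ≡ 1 (mod 72) ✓

25⁻¹ ≡ 49 (mod 72)


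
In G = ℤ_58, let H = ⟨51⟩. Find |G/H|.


|⟨51⟩| = n / gcd(51, 58) = 58 / 1 = 58
H is normal (ℤ_58 is abelian).
|G/H| = |G| / |H| = 58 / 58 = 1

|G/H| = 1


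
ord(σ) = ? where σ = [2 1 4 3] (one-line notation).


Cycle decomposition: (1 2) (3 4)
Cycle lengths: 2, 2
Order = lcm(2, 2) = 2

ord(σ) = 2


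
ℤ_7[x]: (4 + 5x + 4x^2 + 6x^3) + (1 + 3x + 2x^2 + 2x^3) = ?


Add coefficients mod 7:
x^0: 4 + 1 = 5 (mod 7)
x^1: 5 + 3 = 1 (mod 7)
x^2: 4 + 2 = 6 (mod 7)
x^3: 6 + 2 = 1 (mod 7)
Result: 5 + x + 6x^2 + x^3

f + g = 5 + x + 6x^2 + x^3


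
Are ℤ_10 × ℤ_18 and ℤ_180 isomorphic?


Comparing ℤ_10 × ℤ_18 and ℤ_180:
gcd(10,18) = 2 ≠ 1. Max element order in ℤ_10×ℤ_18 is lcm(10,18) = 90 < 180, so it has no element of order 180

No, ℤ_10 × ℤ_18 ≇ ℤ_180


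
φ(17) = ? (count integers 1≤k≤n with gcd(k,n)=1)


φ(n) = count of k ∈ {1,...,n} with gcd(k,n)=1
Coprimes to 17: {1, 2, 3, 4, 5, 6, 7, 8, 9, 10, 11, 12, 13, 14, 15, 16}
Count: 16

φ(17) = 16


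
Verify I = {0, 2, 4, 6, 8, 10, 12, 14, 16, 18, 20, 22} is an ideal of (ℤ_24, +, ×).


Check ideal conditions for I = {0, 2, 4, 6, 8, 10, 12, 14, 16, 18, 20, 22} in ℤ_24:
(1) I is an additive subgroup? Yes
(2) For r ∈ ℤ_24 and a ∈ I: r·a ∈ I? Yes

Yes, I is an ideal of ℤ_24


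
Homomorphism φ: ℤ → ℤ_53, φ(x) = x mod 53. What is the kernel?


Kernel = preimage of identity
ker(φ) = {x ∈ ℤ : x ≡ 0 (mod 53)} = 53ℤ = {0, ±53, ±106, ...}

ker(φ) = 53ℤ


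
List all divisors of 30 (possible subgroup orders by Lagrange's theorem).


Lagrange's theorem: |H| divides |G|
|G| = 30
Divisors of 30: 1, 2, 3, 5, 6, 10, 15, 30

Possible subgroup orders: {1, 2, 3, 5, 6, 10, 15, 30}


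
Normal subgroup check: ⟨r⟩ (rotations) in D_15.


H = ⟨r⟩ (rotations) in D_15
The rotation subgroup ⟨r⟩ has index 2 in D_15, so it is normal

Yes, normal subgroup


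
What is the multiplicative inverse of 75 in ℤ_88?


Use the extended Euclidean algorithm to write 1 = 75·s + 88·t; then s mod 88 is the inverse.
Euclidean algorithm:
  75 = 0·88 + 75
  88 = 1·75 + 13
  75 = 5·13 + 10
  13 = 1·10 + 3
  10 = 3·3 + 1
  3 = 3·1 + 0
gcd(75,88) = 1
Back-substitution gives: 75·(27) + 88·(-23) = 1
So 75⁻¹ ≡ 27 ≡ 27 (mod 88)
Check: 75 × 27 = 2025 ≡ 1 (mod 88) ✓

75⁻¹ ≡ 27 (mod 88)


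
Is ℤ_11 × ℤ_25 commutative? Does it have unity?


Direct product ring; commutative with unity (1,1); but (1,0)·(0,1) = (0,0) gives zero divisors, so not an integral domain
Commutative: Yes
Integral domain: No
Has unity: Yes

ℤ_11 × ℤ_25: Commutative=Yes, Unity=Yes


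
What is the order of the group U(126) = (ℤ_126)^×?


U(n) is the group of units mod n; |U(n)| = φ(n)
|U(126)| = φ(126) = 36

|U(126) = (ℤ_126)^×| = 36


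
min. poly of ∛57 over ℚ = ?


∛57 satisfies x³ - 57 = 0, irreducible over ℚ (no rational root; 57 is not a perfect cube)

Minimal polynomial: x³ - 57


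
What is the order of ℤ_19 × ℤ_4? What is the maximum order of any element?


|ℤ_19 × ℤ_4| = 19 × 4 = 76
Max element order = lcm(19,4) = 76
Cyclic? Yes (gcd=1)

|ℤ_19×ℤ_4| = 76, max element order = 76


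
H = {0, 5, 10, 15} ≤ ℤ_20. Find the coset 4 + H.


4 + H = {4 + h (mod 20) : h ∈ H}
4+0=4, 4+5=9, 4+10=14, 4+15=19

4 + H = {4, 9, 14, 19}


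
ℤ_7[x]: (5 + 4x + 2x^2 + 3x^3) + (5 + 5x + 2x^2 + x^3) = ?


Add coefficients mod 7:
x^0: 5 + 5 = 3 (mod 7)
x^1: 4 + 5 = 2 (mod 7)
x^2: 2 + 2 = 4 (mod 7)
x^3: 3 + 1 = 4 (mod 7)
Result: 3 + 2x + 4x^2 + 4x^3

f + g = 3 + 2x + 4x^2 + 4x^3


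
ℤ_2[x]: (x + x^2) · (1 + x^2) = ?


Expand and collect like terms; reduce coefficients mod 2:
x^0: 0·1 = 0 ≡ 0 (mod 2)
x^1: 0·0 + 1·1 = 1 ≡ 1 (mod 2)
x^2: 0·1 + 1·0 + 1·1 = 1 ≡ 1 (mod 2)
x^3: 1·1 + 1·0 = 1 ≡ 1 (mod 2)
x^4: 1·1 = 1 ≡ 1 (mod 2)
Result: x + x^2 + x^3 + x^4

f · g = x + x^2 + x^3 + x^4


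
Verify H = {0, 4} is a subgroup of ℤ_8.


Subgroup test for H = {0, 4} in (ℤ_8, +):
(1) 0 ∈ H? Yes
(2) Closure: for all a,b ∈ H, (a+b) mod 8 ∈ H? Yes
(3) Inverses: for all a ∈ H, -a mod 8 ∈ H? Yes

Yes, H is a subgroup of ℤ_8


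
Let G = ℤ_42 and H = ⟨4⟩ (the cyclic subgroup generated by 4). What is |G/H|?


|⟨4⟩| = n / gcd(4, 42) = 42 / 2 = 21
H is normal (ℤ_42 is abelian).
|G/H| = |G| / |H| = 42 / 21 = 2

|G/H| = 2


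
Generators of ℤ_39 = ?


g generates ℤ_n iff gcd(g,n) = 1
Prime factors of 39: 3, 13
Generators are g ∈ {1,...,38} not divisible by any of these primes.
Generators: {1, 2, 4, 5, 7, 8, 10, 11, 14, 16, 17, 19, 20, 22, 23, 25, 28, 29, 31, 32, 34, 35, 37, 38}
Number of generators = φ(39) = 24

Generators of ℤ_39 = {1, 2, 4, 5, 7, 8, 10, 11, 14, 16, 17, 19, 20, 22, 23, 25, 28, 29, 31, 32, 34, 35, 37, 38}


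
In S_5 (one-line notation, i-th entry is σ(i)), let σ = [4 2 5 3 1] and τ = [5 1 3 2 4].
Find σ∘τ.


σ∘τ: apply τ first, then σ
1 →τ 5 →σ 1
2 →τ 1 →σ 4
3 →τ 3 →σ 5
4 →τ 2 →σ 2
5 →τ 4 →σ 3

σ∘τ = [1 4 5 2 3]


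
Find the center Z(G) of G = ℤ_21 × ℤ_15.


Z(G) = {g ∈ G | gx = xg for all x ∈ G}
Direct product of abelian groups is abelian, so Z(G) = G

Z(ℤ_21 × ℤ_15) = ℤ_21 × ℤ_15


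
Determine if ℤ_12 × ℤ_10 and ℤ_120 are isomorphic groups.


Comparing ℤ_12 × ℤ_10 and ℤ_120:
gcd(12,10) = 2 ≠ 1. Max element order in ℤ_12×ℤ_10 is lcm(12,10) = 60 < 120, so it has no element of order 120

No, ℤ_12 × ℤ_10 ≇ ℤ_120


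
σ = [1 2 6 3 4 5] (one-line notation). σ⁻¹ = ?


To find σ⁻¹, swap domain and range:
σ(1) = 1 → σ⁻¹(1) = 1
σ(2) = 2 → σ⁻¹(2) = 2
σ(3) = 6 → σ⁻¹(6) = 3
σ(4) = 3 → σ⁻¹(3) = 4
σ(5) = 4 → σ⁻¹(4) = 5
σ(6) = 5 → σ⁻¹(5) = 6

σ⁻¹ = [1 2 4 5 6 3]


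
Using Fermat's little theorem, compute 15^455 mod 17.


Fermat's little theorem: if p is prime and gcd(a,p)=1, then a^(p-1) ≡ 1 (mod p)
p = 17 is prime, gcd(15,17) = 1
Reduce exponent: 455 mod 16 = 7
So 15^455 ≡ 15^7 (mod 17)
15^7 mod 17 = 8

15^455 ≡ 8 (mod 17)


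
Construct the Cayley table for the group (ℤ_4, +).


Elements: {0, 1, 2, 3}
Operation: addition mod 4
Entry (a, b) = (a + b) mod 4

Cayley table:
  | 0 | 1 | 2 | 3
0 | 0 | 1 | 2 | 3
1 | 1 | 2 | 3 | 0
2 | 2 | 3 | 0 | 1
3 | 3 | 0 | 1 | 2


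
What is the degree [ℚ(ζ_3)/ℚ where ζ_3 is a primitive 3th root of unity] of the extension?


[ℚ(ζ_n):ℚ] = deg Φ_n(x) = φ(n). Here φ(3) = 2

[ℚ(ζ_3)/ℚ where ζ_3 is a primitive 3th root of unity] = 2


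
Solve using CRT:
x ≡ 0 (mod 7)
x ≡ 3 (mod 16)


m₁ = 7, m₂ = 16, gcd = 1, so CRT applies. M = m₁·m₂ = 112
Let M₁ = M/m₁ = 16, M₂ = M/m₂ = 7
Find y₁ ≡ M₁⁻¹ (mod m₁): 16⁻¹ ≡ 4 (mod 7)
Find y₂ ≡ M₂⁻¹ (mod m₂): 7⁻¹ ≡ 7 (mod 16)
x = a₁·M₁·y₁ + a₂·M₂·y₂ = 0·16·4 + 3·7·7 = 147
Reduce mod 112: x ≡ 35
Check: 35 mod 7 = 0 ✓, 35 mod 16 = 3 ✓

x ≡ 35 (mod 112)


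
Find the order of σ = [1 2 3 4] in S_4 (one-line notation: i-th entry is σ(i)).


Cycle decomposition: identity (all elements fixed)
Order = 1 (identity has order 1)

ord(σ) = 1


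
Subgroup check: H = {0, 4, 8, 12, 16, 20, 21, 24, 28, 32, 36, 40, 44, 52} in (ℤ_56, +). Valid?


Subgroup test for H = {0, 4, 8, 12, 16, 20, 21, 24, 28, 32, 36, 40, 44, 52} in (ℤ_56, +):
(1) 0 ∈ H? Yes
(2) Closure: for all a,b ∈ H, (a+b) mod 56 ∈ H? No  [counterexample: 4 + 21 = 25 ∉ H]
(3) Inverses: for all a ∈ H, -a mod 56 ∈ H? No

No, H is not a subgroup of ℤ_56


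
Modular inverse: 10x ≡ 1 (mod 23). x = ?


Use the extended Euclidean algorithm to write 1 = 10·s + 23·t; then s mod 23 is the inverse.
Euclidean algorithm:
  10 = 0·23 + 10
  23 = 2·10 + 3
  10 = 3·3 + 1
  3 = 3·1 + 0
gcd(10,23) = 1
Back-substitution gives: 10·(7) + 23·(-3) = 1
So 10⁻¹ ≡ 7 ≡ 7 (mod 23)
Check: 10 × 7 = 70 ≡ 1 (mod 23) ✓

10⁻¹ ≡ 7 (mod 23)


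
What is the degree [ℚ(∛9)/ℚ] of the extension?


∛9 has minimal polynomial x³ - 9 (irreducible over ℚ since 9 is not a perfect cube)

[ℚ(∛9)/ℚ] = 3


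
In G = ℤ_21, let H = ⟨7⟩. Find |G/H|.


|⟨7⟩| = n / gcd(7, 21) = 21 / 7 = 3
H is normal (ℤ_21 is abelian).
|G/H| = |G| / |H| = 21 / 3 = 7

|G/H| = 7


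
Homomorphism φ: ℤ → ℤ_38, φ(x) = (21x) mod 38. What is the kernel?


Kernel = preimage of identity
ker(φ) = {x ∈ ℤ : 21x ≡ 0 (mod 38)}. gcd(21,38) = 1, so 21x ≡ 0 (mod 38) ⟺ x ≡ 0 (mod 38/1 = 38). Hence ker(φ) = 38ℤ

ker(φ) = 38ℤ


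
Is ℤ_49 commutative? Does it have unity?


ℤ_49 is a commutative ring with unity 1; 49 = 7×7 is composite, so 7·7 ≡ 0 gives zero divisors (not an integral domain)
Commutative: Yes
Integral domain: No
Has unity: Yes

ℤ_49: Commutative=Yes, Unity=Yes


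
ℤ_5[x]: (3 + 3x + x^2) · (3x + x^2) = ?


Expand and collect like terms; reduce coefficients mod 5:
x^0: 3·0 = 0 ≡ 0 (mod 5)
x^1: 3·3 + 3·0 = 9 ≡ 4 (mod 5)
x^2: 3·1 + 3·3 + 1·0 = 12 ≡ 2 (mod 5)
x^3: 3·1 + 1·3 = 6 ≡ 1 (mod 5)
x^4: 1·1 = 1 ≡ 1 (mod 5)
Result: 4x + 2x^2 + x^3 + x^4

f · g = 4x + 2x^2 + x^3 + x^4


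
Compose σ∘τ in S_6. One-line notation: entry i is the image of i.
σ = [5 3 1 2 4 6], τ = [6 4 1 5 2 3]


σ∘τ: apply τ first, then σ
1 →τ 6 →σ 6
2 →τ 4 →σ 2
3 →τ 1 →σ 5
4 →τ 5 →σ 4
5 →τ 2 →σ 3
6 →τ 3 →σ 1

σ∘τ = [6 2 5 4 3 1]


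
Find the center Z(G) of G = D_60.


Z(G) = {g ∈ G | gx = xg for all x ∈ G}
For even n, Z(D_n) = {e, r^(n/2)}: the 180° rotation r^30 commutes with every reflection and rotation

Z(D_60) = {e, r^30}


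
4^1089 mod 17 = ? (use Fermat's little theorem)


Fermat's little theorem: if p is prime and gcd(a,p)=1, then a^(p-1) ≡ 1 (mod p)
p = 17 is prime, gcd(4,17) = 1
Reduce exponent: 1089 mod 16 = 1
So 4^1089 ≡ 4^1 (mod 17)
4^1 mod 17 = 4

4^1089 ≡ 4 (mod 17)


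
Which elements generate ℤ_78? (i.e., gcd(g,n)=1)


g generates ℤ_n iff gcd(g,n) = 1
Prime factors of 78: 2, 3, 13
Generators are g ∈ {1,...,77} not divisible by any of these primes.
Generators: {1, 5, 7, 11, 17, 19, 23, 25, 29, 31, 35, 37, 41, 43, 47, 49, 53, 55, 59, 61, 67, 71, 73, 77}
Number of generators = φ(78) = 24

Generators of ℤ_78 = {1, 5, 7, 11, 17, 19, 23, 25, 29, 31, 35, 37, 41, 43, 47, 49, 53, 55, 59, 61, 67, 71, 73, 77}


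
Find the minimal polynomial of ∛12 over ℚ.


∛12 satisfies x³ - 12 = 0, irreducible over ℚ (no rational root; 12 is not a perfect cube)

Minimal polynomial: x³ - 12


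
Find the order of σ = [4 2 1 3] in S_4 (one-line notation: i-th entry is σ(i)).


Cycle decomposition: (1 4 3)
Cycle lengths: 3
Order = lcm(3) = 3

ord(σ) = 3


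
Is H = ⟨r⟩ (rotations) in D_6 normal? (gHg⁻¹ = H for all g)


H = ⟨r⟩ (rotations) in D_6
The rotation subgroup ⟨r⟩ has index 2 in D_6, so it is normal

Yes, normal subgroup


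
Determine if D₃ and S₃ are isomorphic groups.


Comparing D₃ and S₃:
Both are the unique non-abelian group of order 6

Yes, D₃ ≅ S₃


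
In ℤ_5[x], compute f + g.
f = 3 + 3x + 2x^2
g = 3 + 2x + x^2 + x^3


Add coefficients mod 5:
x^0: 3 + 3 = 1 (mod 5)
x^1: 3 + 2 = 0 (mod 5)
x^2: 2 + 1 = 3 (mod 5)
x^3: 0 + 1 = 1 (mod 5)
Result: 1 + 3x^2 + x^3

f + g = 1 + 3x^2 + x^3


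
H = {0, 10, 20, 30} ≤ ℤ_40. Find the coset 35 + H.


35 + H = {35 + h (mod 40) : h ∈ H}
35+0=35, 35+10=5, 35+20=15, 35+30=25
35 + H = {5, 15, 25, 35} = 5 + H

35 + H = {5, 15, 25, 35}


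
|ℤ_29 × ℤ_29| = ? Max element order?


|ℤ_29 × ℤ_29| = 29 × 29 = 841
Max element order = lcm(29,29) = 29
Cyclic? No (gcd=29)

|ℤ_29×ℤ_29| = 841, max element order = 29


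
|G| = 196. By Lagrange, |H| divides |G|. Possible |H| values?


Lagrange's theorem: |H| divides |G|
|G| = 196
Divisors of 196: 1, 2, 4, 7, 14, 28, 49, 98, 196

Possible subgroup orders: {1, 2, 4, 7, 14, 28, 49, 98, 196}


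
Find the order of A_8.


|A_n| = n!/2 (even permutations)
|A_8| = 8!/2 = 40320/2 = 20160

|A_8| = 20160


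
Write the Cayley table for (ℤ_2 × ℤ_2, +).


Elements: {(0,0), (0,1), (1,0), (1,1)}
Operation: componentwise addition mod (2, 2)
Entry (a, b) = ((a₁+b₁) mod 2, (a₂+b₂) mod 2)

Cayley table:
      | (0,0) | (0,1) | (1,0) | (1,1)
(0,0) | (0,0) | (0,1) | (1,0) | (1,1)
(0,1) | (0,1) | (0,0) | (1,1) | (1,0)
(1,0) | (1,0) | (1,1) | (0,0) | (0,1)
(1,1) | (1,1) | (1,0) | (0,1) | (0,0)


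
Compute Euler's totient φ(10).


φ(n) = count of k ∈ {1,...,n} with gcd(k,n)=1
Coprimes to 10: {1, 3, 7, 9}
Count: 4

φ(10) = 4


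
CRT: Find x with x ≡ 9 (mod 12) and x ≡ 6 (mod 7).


m₁ = 12, m₂ = 7, gcd = 1, so CRT applies. M = m₁·m₂ = 84
Let M₁ = M/m₁ = 7, M₂ = M/m₂ = 12
Find y₁ ≡ M₁⁻¹ (mod m₁): 7⁻¹ ≡ 7 (mod 12)
Find y₂ ≡ M₂⁻¹ (mod m₂): 12⁻¹ ≡ 3 (mod 7)
x = a₁·M₁·y₁ + a₂·M₂·y₂ = 9·7·7 + 6·12·3 = 657
Reduce mod 84: x ≡ 69
Check: 69 mod 12 = 9 ✓, 69 mod 7 = 6 ✓

x ≡ 69 (mod 84)


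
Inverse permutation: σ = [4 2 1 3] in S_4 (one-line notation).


To find σ⁻¹, swap domain and range:
σ(1) = 4 → σ⁻¹(4) = 1
σ(2) = 2 → σ⁻¹(2) = 2
σ(3) = 1 → σ⁻¹(1) = 3
σ(4) = 3 → σ⁻¹(3) = 4

σ⁻¹ = [3 2 4 1]


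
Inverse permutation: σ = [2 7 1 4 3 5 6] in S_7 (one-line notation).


To find σ⁻¹, swap domain and range:
σ(1) = 2 → σ⁻¹(2) = 1
σ(2) = 7 → σ⁻¹(7) = 2
σ(3) = 1 → σ⁻¹(1) = 3
σ(4) = 4 → σ⁻¹(4) = 4
σ(5) = 3 → σ⁻¹(3) = 5
σ(6) = 5 → σ⁻¹(5) = 6
σ(7) = 6 → σ⁻¹(6) = 7

σ⁻¹ = [3 1 5 4 6 7 2]


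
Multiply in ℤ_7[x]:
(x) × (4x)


Expand and collect like terms; reduce coefficients mod 7:
x^0: 0·0 = 0 ≡ 0 (mod 7)
x^1: 0·4 + 1·0 = 0 ≡ 0 (mod 7)
x^2: 1·4 = 4 ≡ 4 (mod 7)
Result: 4x^2

f · g = 4x^2


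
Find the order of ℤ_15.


ℤ_n has n elements.

|ℤ_15| = 15


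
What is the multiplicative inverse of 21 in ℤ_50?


Use the extended Euclidean algorithm to write 1 = 21·s + 50·t; then s mod 50 is the inverse.
Euclidean algorithm:
  21 = 0·50 + 21
  50 = 2·21 + 8
  21 = 2·8 + 5
  8 = 1·5 + 3
  5 = 1·3 + 2
  3 = 1·2 + 1
  2 = 2·1 + 0
gcd(21,50) = 1
Back-substitution gives: 21·(-19) + 50·(8) = 1
So 21⁻¹ ≡ -19 ≡ 31 (mod 50)
Check: 21 × 31 = 651 ≡ 1 (mod 50) ✓

21⁻¹ ≡ 31 (mod 50)


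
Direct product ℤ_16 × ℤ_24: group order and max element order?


|ℤ_16 × ℤ_24| = 16 × 24 = 384
Max element order = lcm(16,24) = 48
Cyclic? No (gcd=8)

|ℤ_16×ℤ_24| = 384, max element order = 48


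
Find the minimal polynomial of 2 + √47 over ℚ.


Let α = 2 + √47. Then α - 2 = √47, so (α - 2)² = 47, giving α² - 4α - 43 = 0. Degree 2 and α ∉ ℚ, so this is the minimal polynomial.

Minimal polynomial: x² - 4x - 43


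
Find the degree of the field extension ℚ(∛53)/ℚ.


∛53 has minimal polynomial x³ - 53 (irreducible over ℚ since 53 is not a perfect cube)

[ℚ(∛53)/ℚ] = 3


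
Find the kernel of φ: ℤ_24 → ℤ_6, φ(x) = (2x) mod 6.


Kernel = preimage of identity
ker(φ) = {x ∈ ℤ_24 : 2x ≡ 0 (mod 6)}. Since 6 | 24, φ is well-defined. The kernel is the cyclic subgroup ⟨3⟩ of ℤ_24 (order 8), i.e. {0, 3, 6, 9, 12, 15, 18, 21}

ker(φ) = {0, 3, 6, 9, 12, 15, 18, 21}


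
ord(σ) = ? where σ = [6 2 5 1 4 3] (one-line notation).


Cycle decomposition: (1 6 3 5 4)
Cycle lengths: 5
Order = lcm(5) = 5

ord(σ) = 5


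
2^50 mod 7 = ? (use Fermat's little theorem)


Fermat's little theorem: if p is prime and gcd(a,p)=1, then a^(p-1) ≡ 1 (mod p)
p = 7 is prime, gcd(2,7) = 1
Reduce exponent: 50 mod 6 = 2
So 2^50 ≡ 2^2 (mod 7)
2^2 mod 7 = 4

2^50 ≡ 4 (mod 7)


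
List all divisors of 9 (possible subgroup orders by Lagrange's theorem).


Lagrange's theorem: |H| divides |G|
|G| = 9
Divisors of 9: 1, 3, 9

Possible subgroup orders: {1, 3, 9}


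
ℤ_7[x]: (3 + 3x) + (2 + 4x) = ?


Add coefficients mod 7:
x^0: 3 + 2 = 5 (mod 7)
x^1: 3 + 4 = 0 (mod 7)
Result: 5

f + g = 5


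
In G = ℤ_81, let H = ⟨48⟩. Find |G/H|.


|⟨48⟩| = n / gcd(48, 81) = 81 / 3 = 27
H is normal (ℤ_81 is abelian).
|G/H| = |G| / |H| = 81 / 27 = 3

|G/H| = 3


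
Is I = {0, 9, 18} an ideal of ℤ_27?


Check ideal conditions for I = {0, 9, 18} in ℤ_27:
(1) I is an additive subgroup? Yes
(2) For r ∈ ℤ_27 and a ∈ I: r·a ∈ I? Yes

Yes, I is an ideal of ℤ_27


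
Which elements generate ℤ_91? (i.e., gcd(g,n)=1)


g generates ℤ_n iff gcd(g,n) = 1
Prime factors of 91: 7, 13
Generators are g ∈ {1,...,90} not divisible by any of these primes.
Generators: {1, 2, 3, 4, 5, 6, 8, 9, 10, 11, 12, 15, 16, 17, 18, 19, 20, 22, 23, 24, 25, 27, 29, 30, 31, 32, 33, 34, 36, 37, 38, 40, 41, 43, 44, 45, 46, 47, 48, 50, 51, 53, 54, 55, 57, 58, 59, 60, 61, 62, 64, 66, 67, 68, 69, 71, 72, 73, 74, 75, 76, 79, 80, 81, 82, 83, 85, 86, 87, 88, 89, 90}
Number of generators = φ(91) = 72

Generators of ℤ_91 = {1, 2, 3, 4, 5, 6, 8, 9, 10, 11, 12, 15, 16, 17, 18, 19, 20, 22, 23, 24, 25, 27, 29, 30, 31, 32, 33, 34, 36, 37, 38, 40, 41, 43, 44, 45, 46, 47, 48, 50, 51, 53, 54, 55, 57, 58, 59, 60, 61, 62, 64, 66, 67, 68, 69, 71, 72, 73, 74, 75, 76, 79, 80, 81, 82, 83, 85, 86, 87, 88, 89, 90}


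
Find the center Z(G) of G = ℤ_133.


Z(G) = {g ∈ G | gx = xg for all x ∈ G}
ℤ_133 is abelian, so Z(G) = G

Z(ℤ_133) = ℤ_133


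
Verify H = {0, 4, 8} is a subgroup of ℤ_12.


Subgroup test for H = {0, 4, 8} in (ℤ_12, +):
(1) 0 ∈ H? Yes
(2) Closure: for all a,b ∈ H, (a+b) mod 12 ∈ H? Yes
(3) Inverses: for all a ∈ H, -a mod 12 ∈ H? Yes

Yes, H is a subgroup of ℤ_12


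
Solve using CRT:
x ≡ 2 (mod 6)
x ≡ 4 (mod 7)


m₁ = 6, m₂ = 7, gcd = 1, so CRT applies. M = m₁·m₂ = 42
Let M₁ = M/m₁ = 7, M₂ = M/m₂ = 6
Find y₁ ≡ M₁⁻¹ (mod m₁): 7⁻¹ ≡ 1 (mod 6)
Find y₂ ≡ M₂⁻¹ (mod m₂): 6⁻¹ ≡ 6 (mod 7)
x = a₁·M₁·y₁ + a₂·M₂·y₂ = 2·7·1 + 4·6·6 = 158
Reduce mod 42: x ≡ 32
Check: 32 mod 6 = 2 ✓, 32 mod 7 = 4 ✓

x ≡ 32 (mod 42)


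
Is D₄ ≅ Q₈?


Comparing D₄ and Q₈:
D₄ has 5 elements of order 2; Q₈ has only 1

No, D₄ ≇ Q₈


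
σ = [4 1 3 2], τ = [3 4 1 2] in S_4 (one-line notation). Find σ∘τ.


σ∘τ: apply τ first, then σ
1 →τ 3 →σ 3
2 →τ 4 →σ 2
3 →τ 1 →σ 4
4 →τ 2 →σ 1

σ∘τ = [3 2 4 1]


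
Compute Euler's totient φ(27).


φ(n) = count of k ∈ {1,...,n} with gcd(k,n)=1
Coprimes to 27: {1, 2, 4, 5, 7, 8, 10, 11, 13, 14, 16, 17, 19, 20, 22, 23, 25, 26}
Count: 18

φ(27) = 18


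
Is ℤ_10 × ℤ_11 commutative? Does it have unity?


Direct product ring; commutative with unity (1,1); but (1,0)·(0,1) = (0,0) gives zero divisors, so not an integral domain
Commutative: Yes
Integral domain: No
Has unity: Yes

ℤ_10 × ℤ_11: Commutative=Yes, Unity=Yes


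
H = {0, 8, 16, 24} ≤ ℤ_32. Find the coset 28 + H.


28 + H = {28 + h (mod 32) : h ∈ H}
28+0=28, 28+8=4, 28+16=12, 28+24=20
28 + H = {4, 12, 20, 28} = 4 + H

28 + H = {4, 12, 20, 28}


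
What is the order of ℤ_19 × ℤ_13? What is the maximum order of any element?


|ℤ_19 × ℤ_13| = 19 × 13 = 247
Max element order = lcm(19,13) = 247
Cyclic? Yes (gcd=1)

|ℤ_19×ℤ_13| = 247, max element order = 247


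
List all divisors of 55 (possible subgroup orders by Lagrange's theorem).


Lagrange's theorem: |H| divides |G|
|G| = 55
Divisors of 55: 1, 5, 11, 55

Possible subgroup orders: {1, 5, 11, 55}


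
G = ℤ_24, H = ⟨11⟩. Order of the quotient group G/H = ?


|⟨11⟩| = n / gcd(11, 24) = 24 / 1 = 24
H is normal (ℤ_24 is abelian).
|G/H| = |G| / |H| = 24 / 24 = 1

|G/H| = 1


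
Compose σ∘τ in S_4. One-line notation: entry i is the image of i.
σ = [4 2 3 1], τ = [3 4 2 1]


σ∘τ: apply τ first, then σ
1 →τ 3 →σ 3
2 →τ 4 →σ 1
3 →τ 2 →σ 2
4 →τ 1 →σ 4

σ∘τ = [3 1 2 4]


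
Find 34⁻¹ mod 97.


Use the extended Euclidean algorithm to write 1 = 34·s + 97·t; then s mod 97 is the inverse.
Euclidean algorithm:
  34 = 0·97 + 34
  97 = 2·34 + 29
  34 = 1·29 + 5
  29 = 5·5 + 4
  5 = 1·4 + 1
  4 = 4·1 + 0
gcd(34,97) = 1
Back-substitution gives: 34·(20) + 97·(-7) = 1
So 34⁻¹ ≡ 20 ≡ 20 (mod 97)
Check: 34 × 20 = 680 ≡ 1 (mod 97) ✓

34⁻¹ ≡ 20 (mod 97)


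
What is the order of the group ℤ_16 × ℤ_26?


|A × B| = |A| · |B|
|ℤ_16 × ℤ_26| = 16 × 26 = 416

|ℤ_16 × ℤ_26| = 416


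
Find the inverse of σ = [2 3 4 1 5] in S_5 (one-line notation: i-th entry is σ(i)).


To find σ⁻¹, swap domain and range:
σ(1) = 2 → σ⁻¹(2) = 1
σ(2) = 3 → σ⁻¹(3) = 2
σ(3) = 4 → σ⁻¹(4) = 3
σ(4) = 1 → σ⁻¹(1) = 4
σ(5) = 5 → σ⁻¹(5) = 5

σ⁻¹ = [4 1 2 3 5]


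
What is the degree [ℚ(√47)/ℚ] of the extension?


√47 has minimal polynomial x² - 47 (irreducible over ℚ since 47 is squarefree)

[ℚ(√47)/ℚ] = 2


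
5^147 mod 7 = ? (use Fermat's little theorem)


Fermat's little theorem: if p is prime and gcd(a,p)=1, then a^(p-1) ≡ 1 (mod p)
p = 7 is prime, gcd(5,7) = 1
Reduce exponent: 147 mod 6 = 3
So 5^147 ≡ 5^3 (mod 7)
5^3 mod 7 = 6

5^147 ≡ 6 (mod 7)


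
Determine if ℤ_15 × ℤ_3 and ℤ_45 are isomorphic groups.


Comparing ℤ_15 × ℤ_3 and ℤ_45:
gcd(15,3) = 3 ≠ 1. Max element order in ℤ_15×ℤ_3 is lcm(15,3) = 15 < 45, so it has no element of order 45

No, ℤ_15 × ℤ_3 ≇ ℤ_45


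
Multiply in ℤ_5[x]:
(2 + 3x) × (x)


Expand and collect like terms; reduce coefficients mod 5:
x^0: 2·0 = 0 ≡ 0 (mod 5)
x^1: 2·1 + 3·0 = 2 ≡ 2 (mod 5)
x^2: 3·1 = 3 ≡ 3 (mod 5)
Result: 2x + 3x^2

f · g = 2x + 3x^2


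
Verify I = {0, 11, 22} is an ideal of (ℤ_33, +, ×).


Check ideal conditions for I = {0, 11, 22} in ℤ_33:
(1) I is an additive subgroup? Yes
(2) For r ∈ ℤ_33 and a ∈ I: r·a ∈ I? Yes

Yes, I is an ideal of ℤ_33


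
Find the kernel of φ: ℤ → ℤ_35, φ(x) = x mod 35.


Kernel = preimage of identity
ker(φ) = {x ∈ ℤ : x ≡ 0 (mod 35)} = 35ℤ = {0, ±35, ±70, ...}

ker(φ) = 35ℤ


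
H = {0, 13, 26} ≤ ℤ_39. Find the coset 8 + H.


8 + H = {8 + h (mod 39) : h ∈ H}
8+0=8, 8+13=21, 8+26=34

8 + H = {8, 21, 34}


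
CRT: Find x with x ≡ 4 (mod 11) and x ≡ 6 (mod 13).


m₁ = 11, m₂ = 13, gcd = 1, so CRT applies. M = m₁·m₂ = 143
Let M₁ = M/m₁ = 13, M₂ = M/m₂ = 11
Find y₁ ≡ M₁⁻¹ (mod m₁): 13⁻¹ ≡ 6 (mod 11)
Find y₂ ≡ M₂⁻¹ (mod m₂): 11⁻¹ ≡ 6 (mod 13)
x = a₁·M₁·y₁ + a₂·M₂·y₂ = 4·13·6 + 6·11·6 = 708
Reduce mod 143: x ≡ 136
Check: 136 mod 11 = 4 ✓, 136 mod 13 = 6 ✓

x ≡ 136 (mod 143)


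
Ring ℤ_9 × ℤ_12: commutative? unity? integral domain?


Direct product ring; commutative with unity (1,1); but (1,0)·(0,1) = (0,0) gives zero divisors, so not an integral domain
Commutative: Yes
Integral domain: No
Has unity: Yes

ℤ_9 × ℤ_12: Commutative=Yes, Unity=Yes


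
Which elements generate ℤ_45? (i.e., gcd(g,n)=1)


g generates ℤ_n iff gcd(g,n) = 1
Prime factors of 45: 3, 5
Generators are g ∈ {1,...,44} not divisible by any of these primes.
Generators: {1, 2, 4, 7, 8, 11, 13, 14, 16, 17, 19, 22, 23, 26, 28, 29, 31, 32, 34, 37, 38, 41, 43, 44}
Number of generators = φ(45) = 24

Generators of ℤ_45 = {1, 2, 4, 7, 8, 11, 13, 14, 16, 17, 19, 22, 23, 26, 28, 29, 31, 32, 34, 37, 38, 41, 43, 44}


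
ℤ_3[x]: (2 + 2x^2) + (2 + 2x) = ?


Add coefficients mod 3:
x^0: 2 + 2 = 1 (mod 3)
x^1: 0 + 2 = 2 (mod 3)
x^2: 2 + 0 = 2 (mod 3)
Result: 1 + 2x + 2x^2

f + g = 1 + 2x + 2x^2


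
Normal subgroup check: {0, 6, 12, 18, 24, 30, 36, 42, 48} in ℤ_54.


H = {0, 6, 12, 18, 24, 30, 36, 42, 48} in ℤ_54
ℤ_54 is abelian; every subgroup of an abelian group is normal

Yes, normal subgroup


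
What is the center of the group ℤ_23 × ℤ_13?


Z(G) = {g ∈ G | gx = xg for all x ∈ G}
Direct product of abelian groups is abelian, so Z(G) = G

Z(ℤ_23 × ℤ_13) = ℤ_23 × ℤ_13


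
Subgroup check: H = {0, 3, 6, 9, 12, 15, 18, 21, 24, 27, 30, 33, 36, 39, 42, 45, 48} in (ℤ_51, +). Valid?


Subgroup test for H = {0, 3, 6, 9, 12, 15, 18, 21, 24, 27, 30, 33, 36, 39, 42, 45, 48} in (ℤ_51, +):
(1) 0 ∈ H? Yes
(2) Closure: for all a,b ∈ H, (a+b) mod 51 ∈ H? Yes
(3) Inverses: for all a ∈ H, -a mod 51 ∈ H? Yes

Yes, H is a subgroup of ℤ_51


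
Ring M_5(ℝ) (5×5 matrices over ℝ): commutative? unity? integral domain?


Matrix multiplication is non-commutative for n ≥ 2; the identity matrix I is the unity; singular matrices give zero divisors, so not an integral domain
Commutative: No
Integral domain: No
Has unity: Yes

M_5(ℝ) (5×5 matrices over ℝ): Commutative=No, Unity=Yes


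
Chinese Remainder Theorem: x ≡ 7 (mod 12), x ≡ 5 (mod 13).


m₁ = 12, m₂ = 13, gcd = 1, so CRT applies. M = m₁·m₂ = 156
Let M₁ = M/m₁ = 13, M₂ = M/m₂ = 12
Find y₁ ≡ M₁⁻¹ (mod m₁): 13⁻¹ ≡ 1 (mod 12)
Find y₂ ≡ M₂⁻¹ (mod m₂): 12⁻¹ ≡ 12 (mod 13)
x = a₁·M₁·y₁ + a₂·M₂·y₂ = 7·13·1 + 5·12·12 = 811
Reduce mod 156: x ≡ 31
Check: 31 mod 12 = 7 ✓, 31 mod 13 = 5 ✓

x ≡ 31 (mod 156)


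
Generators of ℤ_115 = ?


g generates ℤ_n iff gcd(g,n) = 1
Prime factors of 115: 5, 23
Generators are g ∈ {1,...,114} not divisible by any of these primes.
Generators: {1, 2, 3, 4, 6, 7, 8, 9, 11, 12, 13, 14, 16, 17, 18, 19, 21, 22, 24, 26, 27, 28, 29, 31, 32, 33, 34, 36, 37, 38, 39, 41, 42, 43, 44, 47, 48, 49, 51, 52, 53, 54, 56, 57, 58, 59, 61, 62, 63, 64, 66, 67, 68, 71, 72, 73, 74, 76, 77, 78, 79, 81, 82, 83, 84, 86, 87, 88, 89, 91, 93, 94, 96, 97, 98, 99, 101, 102, 103, 104, 106, 107, 108, 109, 111, 112, 113, 114}
Number of generators = φ(115) = 88

Generators of ℤ_115 = {1, 2, 3, 4, 6, 7, 8, 9, 11, 12, 13, 14, 16, 17, 18, 19, 21, 22, 24, 26, 27, 28, 29, 31, 32, 33, 34, 36, 37, 38, 39, 41, 42, 43, 44, 47, 48, 49, 51, 52, 53, 54, 56, 57, 58, 59, 61, 62, 63, 64, 66, 67, 68, 71, 72, 73, 74, 76, 77, 78, 79, 81, 82, 83, 84, 86, 87, 88, 89, 91, 93, 94, 96, 97, 98, 99, 101, 102, 103, 104, 106, 107, 108, 109, 111, 112, 113, 114}


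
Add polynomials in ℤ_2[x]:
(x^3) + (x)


Add coefficients mod 2:
x^0: 0 + 0 = 0 (mod 2)
x^1: 0 + 1 = 1 (mod 2)
x^2: 0 + 0 = 0 (mod 2)
x^3: 1 + 0 = 1 (mod 2)
Result: x + x^3

f + g = x + x^3


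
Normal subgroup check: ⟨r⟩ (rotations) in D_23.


H = ⟨r⟩ (rotations) in D_23
The rotation subgroup ⟨r⟩ has index 2 in D_23, so it is normal

Yes, normal subgroup


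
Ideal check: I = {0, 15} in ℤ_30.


Check ideal conditions for I = {0, 15} in ℤ_30:
(1) I is an additive subgroup? Yes
(2) For r ∈ ℤ_30 and a ∈ I: r·a ∈ I? Yes

Yes, I is an ideal of ℤ_30


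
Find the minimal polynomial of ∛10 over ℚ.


∛10 satisfies x³ - 10 = 0, irreducible over ℚ (no rational root; 10 is not a perfect cube)

Minimal polynomial: x³ - 10


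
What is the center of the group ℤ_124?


Z(G) = {g ∈ G | gx = xg for all x ∈ G}
ℤ_124 is abelian, so Z(G) = G

Z(ℤ_124) = ℤ_124


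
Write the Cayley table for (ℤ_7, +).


Elements: {0, 1, 2, 3, 4, 5, 6}
Operation: addition mod 7
Entry (a, b) = (a + b) mod 7

Cayley table:
  | 0 | 1 | 2 | 3 | 4 | 5 | 6
0 | 0 | 1 | 2 | 3 | 4 | 5 | 6
1 | 1 | 2 | 3 | 4 | 5 | 6 | 0
2 | 2 | 3 | 4 | 5 | 6 | 0 | 1
3 | 3 | 4 | 5 | 6 | 0 | 1 | 2
4 | 4 | 5 | 6 | 0 | 1 | 2 | 3
5 | 5 | 6 | 0 | 1 | 2 | 3 | 4
6 | 6 | 0 | 1 | 2 | 3 | 4 | 5


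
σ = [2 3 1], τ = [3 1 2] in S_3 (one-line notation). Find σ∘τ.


σ∘τ: apply τ first, then σ
1 →τ 3 →σ 1
2 →τ 1 →σ 2
3 →τ 2 →σ 3

σ∘τ = [1 2 3]


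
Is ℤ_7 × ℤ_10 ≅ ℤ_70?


Comparing ℤ_7 × ℤ_10 and ℤ_70:
gcd(7,10) = 1, so ℤ_7 × ℤ_10 ≅ ℤ_70 (CRT)

Yes, ℤ_7 × ℤ_10 ≅ ℤ_70


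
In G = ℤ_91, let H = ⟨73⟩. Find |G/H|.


|⟨73⟩| = n / gcd(73, 91) = 91 / 1 = 91
H is normal (ℤ_91 is abelian).
|G/H| = |G| / |H| = 91 / 91 = 1

|G/H| = 1


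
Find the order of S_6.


|S_n| = n! (number of permutations of n symbols)
|S_6| = 6! = 720

|S_6| = 720


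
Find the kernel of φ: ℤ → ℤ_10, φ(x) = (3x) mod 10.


Kernel = preimage of identity
ker(φ) = {x ∈ ℤ : 3x ≡ 0 (mod 10)}. gcd(3,10) = 1, so 3x ≡ 0 (mod 10) ⟺ x ≡ 0 (mod 10/1 = 10). Hence ker(φ) = 10ℤ

ker(φ) = 10ℤ


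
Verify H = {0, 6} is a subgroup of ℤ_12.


Subgroup test for H = {0, 6} in (ℤ_12, +):
(1) 0 ∈ H? Yes
(2) Closure: for all a,b ∈ H, (a+b) mod 12 ∈ H? Yes
(3) Inverses: for all a ∈ H, -a mod 12 ∈ H? Yes

Yes, H is a subgroup of ℤ_12


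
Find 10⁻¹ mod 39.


Use the extended Euclidean algorithm to write 1 = 10·s + 39·t; then s mod 39 is the inverse.
Euclidean algorithm:
  10 = 0·39 + 10
  39 = 3·10 + 9
  10 = 1·9 + 1
  9 = 9·1 + 0
gcd(10,39) = 1
Back-substitution gives: 10·(4) + 39·(-1) = 1
So 10⁻¹ ≡ 4 ≡ 4 (mod 39)
Check: 10 × 4 = 40 ≡ 1 (mod 39) ✓

10⁻¹ ≡ 4 (mod 39)


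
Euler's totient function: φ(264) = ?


Factor n: 264 = 2^3 × 3 × 11
φ(n) = n · ∏(1 - 1/p) over distinct primes p | n
φ(264) = 264 · (1 - 1/2) · (1 - 1/3) · (1 - 1/11) = 80

φ(264) = 80


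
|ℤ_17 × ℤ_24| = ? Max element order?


|ℤ_17 × ℤ_24| = 17 × 24 = 408
Max element order = lcm(17,24) = 408
Cyclic? Yes (gcd=1)

|ℤ_17×ℤ_24| = 408, max element order = 408


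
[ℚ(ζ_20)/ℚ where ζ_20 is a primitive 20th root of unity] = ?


[ℚ(ζ_n):ℚ] = deg Φ_n(x) = φ(n). Here φ(20) = 8

[ℚ(ζ_20)/ℚ where ζ_20 is a primitive 20th root of unity] = 8


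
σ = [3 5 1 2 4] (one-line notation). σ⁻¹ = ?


To find σ⁻¹, swap domain and range:
σ(1) = 3 → σ⁻¹(3) = 1
σ(2) = 5 → σ⁻¹(5) = 2
σ(3) = 1 → σ⁻¹(1) = 3
σ(4) = 2 → σ⁻¹(2) = 4
σ(5) = 4 → σ⁻¹(4) = 5

σ⁻¹ = [3 4 1 5 2]


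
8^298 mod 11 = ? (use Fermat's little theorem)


Fermat's little theorem: if p is prime and gcd(a,p)=1, then a^(p-1) ≡ 1 (mod p)
p = 11 is prime, gcd(8,11) = 1
Reduce exponent: 298 mod 10 = 8
So 8^298 ≡ 8^8 (mod 11)
8^8 mod 11 = 5

8^298 ≡ 5 (mod 11)


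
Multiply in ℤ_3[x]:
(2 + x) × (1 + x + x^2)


Expand and collect like terms; reduce coefficients mod 3:
x^0: 2·1 = 2 ≡ 2 (mod 3)
x^1: 2·1 + 1·1 = 3 ≡ 0 (mod 3)
x^2: 2·1 + 1·1 = 3 ≡ 0 (mod 3)
x^3: 1·1 = 1 ≡ 1 (mod 3)
Result: 2 + x^3

f · g = 2 + x^3


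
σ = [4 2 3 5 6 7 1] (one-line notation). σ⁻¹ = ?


To find σ⁻¹, swap domain and range:
σ(1) = 4 → σ⁻¹(4) = 1
σ(2) = 2 → σ⁻¹(2) = 2
σ(3) = 3 → σ⁻¹(3) = 3
σ(4) = 5 → σ⁻¹(5) = 4
σ(5) = 6 → σ⁻¹(6) = 5
σ(6) = 7 → σ⁻¹(7) = 6
σ(7) = 1 → σ⁻¹(1) = 7

σ⁻¹ = [7 2 3 1 4 5 6]


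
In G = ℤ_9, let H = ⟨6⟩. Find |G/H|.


|⟨6⟩| = n / gcd(6, 9) = 9 / 3 = 3
H is normal (ℤ_9 is abelian).
|G/H| = |G| / |H| = 9 / 3 = 3

|G/H| = 3


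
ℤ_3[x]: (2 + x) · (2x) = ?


Expand and collect like terms; reduce coefficients mod 3:
x^0: 2·0 = 0 ≡ 0 (mod 3)
x^1: 2·2 + 1·0 = 4 ≡ 1 (mod 3)
x^2: 1·2 = 2 ≡ 2 (mod 3)
Result: x + 2x^2

f · g = x + 2x^2


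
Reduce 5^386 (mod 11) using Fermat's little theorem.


Fermat's little theorem: if p is prime and gcd(a,p)=1, then a^(p-1) ≡ 1 (mod p)
p = 11 is prime, gcd(5,11) = 1
Reduce exponent: 386 mod 10 = 6
So 5^386 ≡ 5^6 (mod 11)
5^6 mod 11 = 5

5^386 ≡ 5 (mod 11)


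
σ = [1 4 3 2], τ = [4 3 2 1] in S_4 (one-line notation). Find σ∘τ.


σ∘τ: apply τ first, then σ
1 →τ 4 →σ 2
2 →τ 3 →σ 3
3 →τ 2 →σ 4
4 →τ 1 →σ 1

σ∘τ = [2 3 4 1]


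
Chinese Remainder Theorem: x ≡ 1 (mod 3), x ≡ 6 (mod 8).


m₁ = 3, m₂ = 8, gcd = 1, so CRT applies. M = m₁·m₂ = 24
Let M₁ = M/m₁ = 8, M₂ = M/m₂ = 3
Find y₁ ≡ M₁⁻¹ (mod m₁): 8⁻¹ ≡ 2 (mod 3)
Find y₂ ≡ M₂⁻¹ (mod m₂): 3⁻¹ ≡ 3 (mod 8)
x = a₁·M₁·y₁ + a₂·M₂·y₂ = 1·8·2 + 6·3·3 = 70
Reduce mod 24: x ≡ 22
Check: 22 mod 3 = 1 ✓, 22 mod 8 = 6 ✓

x ≡ 22 (mod 24)


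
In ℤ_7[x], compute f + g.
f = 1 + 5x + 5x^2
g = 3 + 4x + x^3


Add coefficients mod 7:
x^0: 1 + 3 = 4 (mod 7)
x^1: 5 + 4 = 2 (mod 7)
x^2: 5 + 0 = 5 (mod 7)
x^3: 0 + 1 = 1 (mod 7)
Result: 4 + 2x + 5x^2 + x^3

f + g = 4 + 2x + 5x^2 + x^3


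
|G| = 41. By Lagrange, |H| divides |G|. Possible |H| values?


Lagrange's theorem: |H| divides |G|
|G| = 41
Divisors of 41: 1, 41

Possible subgroup orders: {1, 41}


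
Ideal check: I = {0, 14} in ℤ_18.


Check ideal conditions for I = {0, 14} in ℤ_18:
(1) I is an additive subgroup? No
(2) For r ∈ ℤ_18 and a ∈ I: r·a ∈ I? No  [counterexample: r=2, a=14, r·a mod 18 = 10 ∉ I]

No, I is not an ideal of ℤ_18


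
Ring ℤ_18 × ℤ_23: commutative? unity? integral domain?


Direct product ring; commutative with unity (1,1); but (1,0)·(0,1) = (0,0) gives zero divisors, so not an integral domain
Commutative: Yes
Integral domain: No
Has unity: Yes

ℤ_18 × ℤ_23: Commutative=Yes, Unity=Yes


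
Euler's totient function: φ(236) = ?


Factor n: 236 = 2^2 × 59
φ(n) = n · ∏(1 - 1/p) over distinct primes p | n
φ(236) = 236 · (1 - 1/2) · (1 - 1/59) = 116

φ(236) = 116


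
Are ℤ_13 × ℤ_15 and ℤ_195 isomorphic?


Comparing ℤ_13 × ℤ_15 and ℤ_195:
gcd(13,15) = 1, so ℤ_13 × ℤ_15 ≅ ℤ_195 (CRT)

Yes, ℤ_13 × ℤ_15 ≅ ℤ_195


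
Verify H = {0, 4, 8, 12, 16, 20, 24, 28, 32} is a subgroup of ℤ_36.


Subgroup test for H = {0, 4, 8, 12, 16, 20, 24, 28, 32} in (ℤ_36, +):
(1) 0 ∈ H? Yes
(2) Closure: for all a,b ∈ H, (a+b) mod 36 ∈ H? Yes
(3) Inverses: for all a ∈ H, -a mod 36 ∈ H? Yes

Yes, H is a subgroup of ℤ_36


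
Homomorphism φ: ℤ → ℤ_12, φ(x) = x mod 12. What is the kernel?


Kernel = preimage of identity
ker(φ) = {x ∈ ℤ : x ≡ 0 (mod 12)} = 12ℤ = {0, ±12, ±24, ...}

ker(φ) = 12ℤ


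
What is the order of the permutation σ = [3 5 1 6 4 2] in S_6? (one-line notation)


Cycle decomposition: (1 3) (2 5 4 6)
Cycle lengths: 2, 4
Order = lcm(2, 4) = 4

ord(σ) = 4


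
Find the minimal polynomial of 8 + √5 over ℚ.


Let α = 8 + √5. Then α - 8 = √5, so (α - 8)² = 5, giving α² - 16α + 59 = 0. Degree 2 and α ∉ ℚ, so this is the minimal polynomial.

Minimal polynomial: x² - 16x + 59


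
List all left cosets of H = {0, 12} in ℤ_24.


H = {0, 12}, |H| = 2
Number of cosets = |G|/|H| = 24/2 = 12
0 + H = {0, 12}
1 + H = {1, 13}
2 + H = {2, 14}
3 + H = {3, 15}
4 + H = {4, 16}
5 + H = {5, 17}
6 + H = {6, 18}
7 + H = {7, 19}
8 + H = {8, 20}
9 + H = {9, 21}
10 + H = {10, 22}
11 + H = {11, 23}

Cosets: 0+H={0,12}; 1+H={1,13}; 2+H={2,14}; 3+H={3,15}; 4+H={4,16}; 5+H={5,17}; 6+H={6,18}; 7+H={7,19}; 8+H={8,20}; 9+H={9,21}; 10+H={10,22}; 11+H={11,23}


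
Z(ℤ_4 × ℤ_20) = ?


Z(G) = {g ∈ G | gx = xg for all x ∈ G}
Direct product of abelian groups is abelian, so Z(G) = G

Z(ℤ_4 × ℤ_20) = ℤ_4 × ℤ_20


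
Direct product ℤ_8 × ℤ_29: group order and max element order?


|ℤ_8 × ℤ_29| = 8 × 29 = 232
Max element order = lcm(8,29) = 232
Cyclic? Yes (gcd=1)

|ℤ_8×ℤ_29| = 232, max element order = 232


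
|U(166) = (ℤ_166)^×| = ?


U(n) is the group of units mod n; |U(n)| = φ(n)
|U(166)| = φ(166) = 82

|U(166) = (ℤ_166)^×| = 82


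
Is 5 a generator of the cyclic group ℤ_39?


g generates ℤ_n iff gcd(g, n) = 1
gcd(5, 39) = 1
Since gcd = 1, 5 is a generator.

Yes, 5 generates ℤ_39


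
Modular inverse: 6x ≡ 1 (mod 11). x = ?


Use the extended Euclidean algorithm to write 1 = 6·s + 11·t; then s mod 11 is the inverse.
Euclidean algorithm:
  6 = 0·11 + 6
  11 = 1·6 + 5
  6 = 1·5 + 1
  5 = 5·1 + 0
gcd(6,11) = 1
Back-substitution gives: 6·(2) + 11·(-1) = 1
So 6⁻¹ ≡ 2 ≡ 2 (mod 11)
Check: 6 × 2 = 12 ≡ 1 (mod 11) ✓

6⁻¹ ≡ 2 (mod 11)


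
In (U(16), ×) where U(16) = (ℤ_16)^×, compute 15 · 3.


Operation: multiplication mod 16
15 · 3 = (a × b) mod 16 with a = 15, b = 3

15 · 3 = 13


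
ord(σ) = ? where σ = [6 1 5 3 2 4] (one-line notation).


Cycle decomposition: (1 6 4 3 5 2)
Cycle lengths: 6
Order = lcm(6) = 6

ord(σ) = 6


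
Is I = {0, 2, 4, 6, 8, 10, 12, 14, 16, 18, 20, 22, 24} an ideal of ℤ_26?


Check ideal conditions for I = {0, 2, 4, 6, 8, 10, 12, 14, 16, 18, 20, 22, 24} in ℤ_26:
(1) I is an additive subgroup? Yes
(2) For r ∈ ℤ_26 and a ∈ I: r·a ∈ I? Yes

Yes, I is an ideal of ℤ_26


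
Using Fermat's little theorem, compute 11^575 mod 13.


Fermat's little theorem: if p is prime and gcd(a,p)=1, then a^(p-1) ≡ 1 (mod p)
p = 13 is prime, gcd(11,13) = 1
Reduce exponent: 575 mod 12 = 11
So 11^575 ≡ 11^11 (mod 13)
11^11 mod 13 = 6

11^575 ≡ 6 (mod 13)


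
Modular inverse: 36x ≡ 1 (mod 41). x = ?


Use the extended Euclidean algorithm to write 1 = 36·s + 41·t; then s mod 41 is the inverse.
Euclidean algorithm:
  36 = 0·41 + 36
  41 = 1·36 + 5
  36 = 7·5 + 1
  5 = 5·1 + 0
gcd(36,41) = 1
Back-substitution gives: 36·(8) + 41·(-7) = 1
So 36⁻¹ ≡ 8 ≡ 8 (mod 41)
Check: 36 × 8 = 288 ≡ 1 (mod 41) ✓

36⁻¹ ≡ 8 (mod 41)


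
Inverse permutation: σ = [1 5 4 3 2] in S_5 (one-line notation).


To find σ⁻¹, swap domain and range:
σ(1) = 1 → σ⁻¹(1) = 1
σ(2) = 5 → σ⁻¹(5) = 2
σ(3) = 4 → σ⁻¹(4) = 3
σ(4) = 3 → σ⁻¹(3) = 4
σ(5) = 2 → σ⁻¹(2) = 5

σ⁻¹ = [1 5 4 3 2]


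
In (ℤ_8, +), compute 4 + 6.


Operation: addition mod 8
4 + 6 = (a + b) mod 8 with a = 4, b = 6

4 + 6 = 2


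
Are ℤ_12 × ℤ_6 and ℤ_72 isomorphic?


Comparing ℤ_12 × ℤ_6 and ℤ_72:
gcd(12,6) = 6 ≠ 1. Max element order in ℤ_12×ℤ_6 is lcm(12,6) = 12 < 72, so it has no element of order 72

No, ℤ_12 × ℤ_6 ≇ ℤ_72


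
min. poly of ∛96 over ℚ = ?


∛96 satisfies x³ - 96 = 0, irreducible over ℚ (no rational root; 96 is not a perfect cube)

Minimal polynomial: x³ - 96


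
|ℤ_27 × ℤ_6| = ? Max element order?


|ℤ_27 × ℤ_6| = 27 × 6 = 162
Max element order = lcm(27,6) = 54
Cyclic? No (gcd=3)

|ℤ_27×ℤ_6| = 162, max element order = 54


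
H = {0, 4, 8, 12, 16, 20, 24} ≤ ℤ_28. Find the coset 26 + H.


26 + H = {26 + h (mod 28) : h ∈ H}
26+0=26, 26+4=2, 26+8=6, 26+12=10, 26+16=14, 26+20=18, 26+24=22
26 + H = {2, 6, 10, 14, 18, 22, 26} = 2 + H

26 + H = {2, 6, 10, 14, 18, 22, 26}
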